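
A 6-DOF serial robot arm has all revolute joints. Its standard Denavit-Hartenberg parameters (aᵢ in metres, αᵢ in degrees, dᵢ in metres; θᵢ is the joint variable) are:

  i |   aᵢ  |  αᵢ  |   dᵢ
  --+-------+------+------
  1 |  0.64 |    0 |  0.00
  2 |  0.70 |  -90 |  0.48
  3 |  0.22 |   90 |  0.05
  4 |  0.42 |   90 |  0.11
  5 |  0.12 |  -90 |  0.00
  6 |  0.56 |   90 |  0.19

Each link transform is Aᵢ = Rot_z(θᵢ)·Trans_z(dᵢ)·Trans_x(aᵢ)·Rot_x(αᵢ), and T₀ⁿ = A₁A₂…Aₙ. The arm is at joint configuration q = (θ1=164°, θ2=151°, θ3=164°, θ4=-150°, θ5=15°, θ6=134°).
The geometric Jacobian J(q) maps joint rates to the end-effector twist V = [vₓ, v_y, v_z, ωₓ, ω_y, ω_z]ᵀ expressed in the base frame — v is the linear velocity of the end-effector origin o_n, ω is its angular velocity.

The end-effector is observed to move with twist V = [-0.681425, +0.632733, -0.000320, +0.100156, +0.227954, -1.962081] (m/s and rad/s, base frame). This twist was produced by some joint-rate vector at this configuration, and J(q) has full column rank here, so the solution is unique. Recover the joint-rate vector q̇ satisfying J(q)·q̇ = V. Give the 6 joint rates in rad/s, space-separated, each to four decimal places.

o_n = [-0.5483, -0.3917, 0.1751]
J₁: ẑ×o_n = [0.3917, -0.5483, 0.0000], ω = ẑ
J2: z=[0.0000, 0.0000, 1.0000] o=[-0.6152, 0.1764, 0.0000] → [0.5681, 0.0669, -0.0000, 0.0000, 0.0000, 1.0000]
J3: z=[0.7071, 0.7071, 0.0000] o=[-0.1202, -0.3186, 0.4800] → [-0.2156, 0.2156, 0.2510, 0.7071, 0.7071, 0.0000]
J4: z=[0.1949, -0.1949, -0.9613] o=[-0.2344, -0.1337, 0.4194] → [-0.2004, 0.3493, -0.1115, 0.1949, -0.1949, -0.9613]
J5: z=[0.9522, 0.2725, 0.1378] o=[-0.1142, -0.5508, 0.4139] → [-0.0870, 0.1675, 0.2699, 0.9522, 0.2725, 0.1378]
J6: z=[0.1274, 0.0556, -0.9903] o=[-0.0809, -0.6661, 0.4117] → [0.2586, 0.4929, 0.0610, 0.1274, 0.0556, -0.9903]
q̇ = J⁺·V = [-0.6260, -0.6110, 0.5780, 0.3910, -0.4430, 0.2910]

-0.6260 -0.6110 0.5780 0.3910 -0.4430 0.2910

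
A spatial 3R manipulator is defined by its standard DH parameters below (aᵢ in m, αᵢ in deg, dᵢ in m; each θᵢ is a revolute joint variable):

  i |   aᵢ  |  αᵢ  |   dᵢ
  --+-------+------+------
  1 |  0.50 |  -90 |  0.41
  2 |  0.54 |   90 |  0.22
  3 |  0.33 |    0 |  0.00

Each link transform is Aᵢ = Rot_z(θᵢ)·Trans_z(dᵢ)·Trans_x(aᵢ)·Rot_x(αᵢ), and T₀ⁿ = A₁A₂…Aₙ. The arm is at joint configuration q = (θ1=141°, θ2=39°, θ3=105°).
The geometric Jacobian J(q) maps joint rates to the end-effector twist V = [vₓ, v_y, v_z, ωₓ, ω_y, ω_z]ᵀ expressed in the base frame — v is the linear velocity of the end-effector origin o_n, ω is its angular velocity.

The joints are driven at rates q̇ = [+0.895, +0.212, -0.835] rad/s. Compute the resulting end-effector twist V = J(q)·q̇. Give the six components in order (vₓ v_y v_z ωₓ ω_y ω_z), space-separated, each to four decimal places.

-0.2644 -0.8604 -0.2424 0.2750 -0.4955 0.2461

o_n = [-1.0022, 0.1183, 0.1239]
J₁: ẑ×o_n = [-0.1183, -1.0022, 0.0000], ω = ẑ
J2: z=[-0.6293, -0.7771, 0.0000] o=[-0.3886, 0.3147, 0.4100] → [0.2223, -0.1800, -0.3533, -0.6293, -0.7771, 0.0000]
J3: z=[-0.4891, 0.3960, 0.7771] o=[-0.8532, 0.4078, 0.0702] → [0.2463, -0.0895, 0.2006, -0.4891, 0.3960, 0.7771]
V = J·q̇ = [-0.2644, -0.8604, -0.2424, 0.2750, -0.4955, 0.2461]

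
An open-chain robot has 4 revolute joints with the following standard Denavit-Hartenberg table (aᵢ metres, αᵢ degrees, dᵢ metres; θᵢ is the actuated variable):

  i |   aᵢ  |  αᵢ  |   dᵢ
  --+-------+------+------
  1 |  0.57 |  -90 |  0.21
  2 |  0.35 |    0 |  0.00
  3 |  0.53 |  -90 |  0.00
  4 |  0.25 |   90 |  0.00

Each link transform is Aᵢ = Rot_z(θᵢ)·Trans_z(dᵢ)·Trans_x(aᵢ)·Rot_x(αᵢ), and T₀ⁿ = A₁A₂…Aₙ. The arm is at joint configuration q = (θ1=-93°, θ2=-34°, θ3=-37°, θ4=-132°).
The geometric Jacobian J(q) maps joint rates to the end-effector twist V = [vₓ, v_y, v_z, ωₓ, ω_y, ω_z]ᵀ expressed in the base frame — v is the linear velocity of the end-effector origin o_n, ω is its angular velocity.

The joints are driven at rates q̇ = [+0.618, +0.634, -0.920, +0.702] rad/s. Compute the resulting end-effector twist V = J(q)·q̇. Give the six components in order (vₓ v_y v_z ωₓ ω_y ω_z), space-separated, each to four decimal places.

o_n = [0.1343, -0.9866, 0.7487]
J₁: ẑ×o_n = [0.9866, 0.1343, -0.0000], ω = ẑ
J2: z=[0.9986, -0.0523, 0.0000] o=[-0.0298, -0.5692, 0.2100] → [-0.0282, -0.5379, -0.4083, 0.9986, -0.0523, 0.0000]
J3: z=[0.9986, -0.0523, 0.0000] o=[-0.0450, -0.8590, 0.4057] → [-0.0179, -0.3425, -0.1181, 0.9986, -0.0523, 0.0000]
J4: z=[-0.0495, -0.9442, -0.3256] o=[-0.0540, -1.0313, 0.9068] → [0.1639, -0.0692, 0.1757, -0.0495, -0.9442, -0.3256]
V = J·q̇ = [0.7234, 0.0085, -0.0269, -0.3203, -0.6479, 0.3895]

0.7234 0.0085 -0.0269 -0.3203 -0.6479 0.3895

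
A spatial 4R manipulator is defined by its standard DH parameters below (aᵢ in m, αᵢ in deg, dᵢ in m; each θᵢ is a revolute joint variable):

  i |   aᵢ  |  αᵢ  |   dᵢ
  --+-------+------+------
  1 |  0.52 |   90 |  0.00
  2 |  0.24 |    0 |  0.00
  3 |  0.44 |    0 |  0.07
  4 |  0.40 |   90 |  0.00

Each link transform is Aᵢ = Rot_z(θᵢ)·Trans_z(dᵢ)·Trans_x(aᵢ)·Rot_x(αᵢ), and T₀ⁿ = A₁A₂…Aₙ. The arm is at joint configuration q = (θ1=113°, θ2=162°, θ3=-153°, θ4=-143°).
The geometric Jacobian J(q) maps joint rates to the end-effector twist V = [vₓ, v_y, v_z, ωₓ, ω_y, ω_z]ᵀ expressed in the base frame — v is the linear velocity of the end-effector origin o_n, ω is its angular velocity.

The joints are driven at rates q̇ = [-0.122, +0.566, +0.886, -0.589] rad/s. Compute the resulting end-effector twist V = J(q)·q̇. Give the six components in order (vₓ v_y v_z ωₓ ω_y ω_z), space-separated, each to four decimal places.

0.0121 0.1115 0.2620 0.7944 0.3372 -0.1220

o_n = [-0.1108, 0.4402, -0.1447]
J₁: ẑ×o_n = [-0.4402, -0.1108, 0.0000], ω = ẑ
J2: z=[0.9205, 0.3907, 0.0000] o=[-0.2032, 0.4787, 0.0000] → [-0.0566, 0.1332, -0.0715, 0.9205, 0.3907, 0.0000]
J3: z=[0.9205, 0.3907, 0.0000] o=[-0.1140, 0.2686, 0.0742] → [-0.0855, 0.2015, 0.1567, 0.9205, 0.3907, 0.0000]
J4: z=[0.9205, 0.3907, 0.0000] o=[-0.2194, 0.6959, 0.1430] → [-0.1124, 0.2649, -0.2779, 0.9205, 0.3907, 0.0000]
V = J·q̇ = [0.0121, 0.1115, 0.2620, 0.7944, 0.3372, -0.1220]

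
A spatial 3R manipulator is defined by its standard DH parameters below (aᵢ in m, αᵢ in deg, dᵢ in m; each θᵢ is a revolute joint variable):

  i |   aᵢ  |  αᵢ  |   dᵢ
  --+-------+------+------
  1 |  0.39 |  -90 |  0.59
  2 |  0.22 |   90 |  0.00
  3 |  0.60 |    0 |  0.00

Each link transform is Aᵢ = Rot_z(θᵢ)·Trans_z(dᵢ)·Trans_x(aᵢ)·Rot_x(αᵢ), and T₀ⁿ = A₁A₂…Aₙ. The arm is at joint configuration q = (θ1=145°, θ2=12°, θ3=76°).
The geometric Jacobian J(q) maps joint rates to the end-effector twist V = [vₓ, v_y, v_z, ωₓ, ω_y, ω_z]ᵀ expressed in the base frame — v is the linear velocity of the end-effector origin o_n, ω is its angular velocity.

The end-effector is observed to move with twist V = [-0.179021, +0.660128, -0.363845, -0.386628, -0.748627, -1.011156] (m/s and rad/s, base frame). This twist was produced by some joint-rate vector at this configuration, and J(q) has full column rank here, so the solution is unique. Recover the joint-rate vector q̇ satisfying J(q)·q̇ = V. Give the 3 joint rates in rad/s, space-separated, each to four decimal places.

-0.4810 0.8350 -0.5420

o_n = [-0.9460, -0.0483, 0.5141]
J₁: ẑ×o_n = [0.0483, -0.9460, 0.0000], ω = ẑ
J2: z=[-0.5736, -0.8192, 0.0000] o=[-0.3195, 0.2237, 0.5900] → [0.0622, -0.0435, -0.3572, -0.5736, -0.8192, 0.0000]
J3: z=[-0.1703, 0.1193, 0.9781] o=[-0.4957, 0.3471, 0.5443] → [0.3832, -0.4455, 0.1210, -0.1703, 0.1193, 0.9781]
q̇ = J⁺·V = [-0.4810, 0.8350, -0.5420]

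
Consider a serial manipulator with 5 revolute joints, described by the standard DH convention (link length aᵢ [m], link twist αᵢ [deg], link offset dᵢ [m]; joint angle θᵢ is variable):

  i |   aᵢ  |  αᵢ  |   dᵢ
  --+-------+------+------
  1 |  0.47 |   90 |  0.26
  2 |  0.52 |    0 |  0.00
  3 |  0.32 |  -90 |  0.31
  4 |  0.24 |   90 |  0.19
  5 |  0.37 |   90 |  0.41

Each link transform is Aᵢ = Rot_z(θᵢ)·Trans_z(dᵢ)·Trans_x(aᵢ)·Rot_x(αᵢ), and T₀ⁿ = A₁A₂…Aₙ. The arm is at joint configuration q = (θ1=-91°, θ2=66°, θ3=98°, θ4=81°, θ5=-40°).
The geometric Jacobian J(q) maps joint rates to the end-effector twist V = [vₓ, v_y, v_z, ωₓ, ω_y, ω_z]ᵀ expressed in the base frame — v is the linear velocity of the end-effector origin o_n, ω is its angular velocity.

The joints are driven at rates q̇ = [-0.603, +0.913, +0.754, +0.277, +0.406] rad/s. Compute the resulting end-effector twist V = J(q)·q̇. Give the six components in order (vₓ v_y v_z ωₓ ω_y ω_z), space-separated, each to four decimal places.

o_n = [0.1442, 0.0784, 1.0034]
J₁: ẑ×o_n = [-0.0784, 0.1442, 0.0000], ω = ẑ
J2: z=[-0.9998, 0.0175, 0.0000] o=[-0.0082, -0.4699, 0.2600] → [0.0130, 0.7433, -0.5509, -0.9998, 0.0175, 0.0000]
J3: z=[-0.9998, 0.0175, 0.0000] o=[-0.0119, -0.6814, 0.7350] → [0.0047, 0.2683, -0.7624, -0.9998, 0.0175, 0.0000]
J4: z=[0.0048, 0.2756, -0.9613] o=[-0.3165, -0.3684, 0.8232] → [0.4792, -0.4437, -0.1248, 0.0048, 0.2756, -0.9613]
J5: z=[-0.1398, 0.9520, 0.2722] o=[-0.0779, -0.2841, 0.6510] → [0.2369, 0.1098, -0.2622, -0.1398, 0.9520, 0.2722]
V = J·q̇ = [0.2915, 0.7156, -1.2188, -1.7222, 0.4920, -0.7587]

0.2915 0.7156 -1.2188 -1.7222 0.4920 -0.7587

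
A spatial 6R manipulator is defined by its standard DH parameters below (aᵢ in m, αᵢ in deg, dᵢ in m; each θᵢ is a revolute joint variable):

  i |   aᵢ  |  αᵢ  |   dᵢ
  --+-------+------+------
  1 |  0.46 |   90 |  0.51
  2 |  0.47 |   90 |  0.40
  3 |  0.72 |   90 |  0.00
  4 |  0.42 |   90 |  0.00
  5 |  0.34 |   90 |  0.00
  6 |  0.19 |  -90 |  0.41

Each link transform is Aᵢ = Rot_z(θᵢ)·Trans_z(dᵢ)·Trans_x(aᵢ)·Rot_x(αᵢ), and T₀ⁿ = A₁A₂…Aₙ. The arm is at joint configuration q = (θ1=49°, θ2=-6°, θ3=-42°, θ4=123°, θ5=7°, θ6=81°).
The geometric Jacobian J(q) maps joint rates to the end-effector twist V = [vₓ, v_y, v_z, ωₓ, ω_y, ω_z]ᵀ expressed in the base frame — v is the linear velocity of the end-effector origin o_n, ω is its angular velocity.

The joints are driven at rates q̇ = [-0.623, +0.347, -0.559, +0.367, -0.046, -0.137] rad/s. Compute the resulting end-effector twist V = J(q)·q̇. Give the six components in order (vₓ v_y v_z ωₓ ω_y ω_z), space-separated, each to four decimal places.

0.4947 -0.6106 0.4517 -0.1982 -0.2172 0.0093

o_n = [1.2077, 0.7996, -0.3969]
J₁: ẑ×o_n = [-0.7996, 1.2077, 0.0000], ω = ẑ
J2: z=[0.7547, -0.6561, 0.0000] o=[0.3018, 0.3472, 0.5100] → [0.5950, 0.6844, 0.9358, 0.7547, -0.6561, 0.0000]
J3: z=[-0.0686, -0.0789, -0.9945] o=[0.9103, 0.4375, 0.4609] → [0.4278, -0.3545, -0.0014, -0.0686, -0.0789, -0.9945]
J4: z=[-0.9974, -0.0147, 0.0699] o=[0.8958, 1.1552, 0.4049] → [0.0366, -0.7780, 0.3593, -0.9974, -0.0147, 0.0699]
J5: z=[-0.0542, 0.7930, -0.6068] o=[0.8763, 0.8994, 0.0724] → [-0.4327, -0.2265, -0.2574, -0.0542, 0.7930, -0.6068]
J6: z=[0.9843, -0.0596, -0.1659] o=[0.8192, 0.6933, -0.1919] → [0.0299, 0.1373, 0.1278, 0.9843, -0.0596, -0.1659]
V = J·q̇ = [0.4947, -0.6106, 0.4517, -0.1982, -0.2172, 0.0093]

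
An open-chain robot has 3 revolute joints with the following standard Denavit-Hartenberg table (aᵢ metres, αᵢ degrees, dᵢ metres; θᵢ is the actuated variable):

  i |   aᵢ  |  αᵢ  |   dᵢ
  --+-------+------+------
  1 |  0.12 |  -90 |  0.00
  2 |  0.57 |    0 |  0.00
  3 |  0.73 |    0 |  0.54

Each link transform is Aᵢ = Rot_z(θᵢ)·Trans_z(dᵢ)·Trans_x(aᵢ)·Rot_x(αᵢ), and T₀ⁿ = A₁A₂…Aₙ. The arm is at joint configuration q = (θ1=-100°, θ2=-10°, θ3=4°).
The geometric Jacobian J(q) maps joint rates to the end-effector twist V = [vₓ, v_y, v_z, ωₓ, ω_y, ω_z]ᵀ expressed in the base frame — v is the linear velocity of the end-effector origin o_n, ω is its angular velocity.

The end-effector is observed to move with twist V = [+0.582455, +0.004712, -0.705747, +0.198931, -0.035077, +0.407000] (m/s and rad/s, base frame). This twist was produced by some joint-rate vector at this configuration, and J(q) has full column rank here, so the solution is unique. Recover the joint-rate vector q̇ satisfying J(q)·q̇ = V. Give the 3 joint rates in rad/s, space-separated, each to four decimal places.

o_n = [0.2874, -1.4797, 0.1753]
J₁: ẑ×o_n = [1.4797, 0.2874, -0.0000], ω = ẑ
J2: z=[0.9848, -0.1736, 0.0000] o=[-0.0208, -0.1182, 0.0000] → [-0.0304, -0.1726, -1.2873, 0.9848, -0.1736, 0.0000]
J3: z=[0.9848, -0.1736, 0.0000] o=[-0.1183, -0.6710, 0.0990] → [-0.0133, -0.0751, -0.7260, 0.9848, -0.1736, 0.0000]
q̇ = J⁺·V = [0.4070, 0.9960, -0.7940]

0.4070 0.9960 -0.7940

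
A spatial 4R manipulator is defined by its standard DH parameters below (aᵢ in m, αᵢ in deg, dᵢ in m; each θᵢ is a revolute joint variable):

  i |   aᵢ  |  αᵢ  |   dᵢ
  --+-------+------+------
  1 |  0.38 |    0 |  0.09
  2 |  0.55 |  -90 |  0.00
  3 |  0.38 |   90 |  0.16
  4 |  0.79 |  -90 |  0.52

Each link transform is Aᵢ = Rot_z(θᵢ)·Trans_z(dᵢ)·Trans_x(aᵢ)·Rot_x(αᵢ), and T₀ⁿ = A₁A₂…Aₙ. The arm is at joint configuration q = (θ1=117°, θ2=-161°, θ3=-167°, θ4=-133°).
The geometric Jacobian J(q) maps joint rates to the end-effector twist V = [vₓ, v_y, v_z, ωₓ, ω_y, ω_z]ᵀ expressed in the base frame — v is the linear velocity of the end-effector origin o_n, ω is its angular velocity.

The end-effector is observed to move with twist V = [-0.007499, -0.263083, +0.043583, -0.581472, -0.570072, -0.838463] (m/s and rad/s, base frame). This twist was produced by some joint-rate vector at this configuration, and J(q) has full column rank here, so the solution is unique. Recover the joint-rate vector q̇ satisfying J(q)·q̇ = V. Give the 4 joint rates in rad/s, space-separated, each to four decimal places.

o_n = [-0.0399, -0.3702, -0.4524]
J₁: ẑ×o_n = [0.3702, -0.0399, 0.0000], ω = ẑ
J2: z=[0.0000, 0.0000, 1.0000] o=[-0.1725, 0.3386, 0.0900] → [0.7088, 0.1326, -0.0000, 0.0000, 0.0000, 1.0000]
J3: z=[0.6947, 0.7193, 0.0000] o=[0.2231, -0.0435, 0.0900] → [-0.3902, 0.3768, -0.0377, 0.6947, 0.7193, 0.0000]
J4: z=[-0.1618, 0.1563, -0.9744] o=[0.0679, 0.3288, 0.1755] → [-0.7792, 0.0035, 0.1300, -0.1618, 0.1563, -0.9744]
q̇ = J⁺·V = [-0.8210, 0.0790, -0.8140, 0.0990]

-0.8210 0.0790 -0.8140 0.0990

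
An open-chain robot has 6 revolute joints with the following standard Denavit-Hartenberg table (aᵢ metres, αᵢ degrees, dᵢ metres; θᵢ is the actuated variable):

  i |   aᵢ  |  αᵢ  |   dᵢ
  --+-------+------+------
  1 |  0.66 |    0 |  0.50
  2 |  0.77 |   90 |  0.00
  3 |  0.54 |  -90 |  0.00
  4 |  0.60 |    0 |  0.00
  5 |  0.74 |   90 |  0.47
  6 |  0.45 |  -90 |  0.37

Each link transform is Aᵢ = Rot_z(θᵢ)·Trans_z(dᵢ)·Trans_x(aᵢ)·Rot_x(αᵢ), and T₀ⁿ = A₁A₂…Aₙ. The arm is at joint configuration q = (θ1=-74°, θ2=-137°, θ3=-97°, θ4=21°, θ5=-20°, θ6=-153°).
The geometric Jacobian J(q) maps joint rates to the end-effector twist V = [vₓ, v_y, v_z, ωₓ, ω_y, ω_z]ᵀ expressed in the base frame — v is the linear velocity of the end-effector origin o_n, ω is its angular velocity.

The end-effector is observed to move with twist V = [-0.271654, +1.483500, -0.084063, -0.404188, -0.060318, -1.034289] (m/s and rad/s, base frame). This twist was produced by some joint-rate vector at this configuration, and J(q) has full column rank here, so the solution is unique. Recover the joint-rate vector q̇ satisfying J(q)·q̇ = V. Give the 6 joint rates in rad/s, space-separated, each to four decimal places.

-0.0200 -0.9900 0.5610 -0.6810 0.9970 -0.8210

o_n = [-0.4764, -0.0650, -0.9672]
J₁: ẑ×o_n = [0.0650, -0.4764, 0.0000], ω = ẑ
J2: z=[0.0000, 0.0000, 1.0000] o=[0.1819, -0.6344, 0.5000] → [-0.5694, -0.6583, 0.0000, 0.0000, 0.0000, 1.0000]
J3: z=[0.5150, 0.8572, 0.0000] o=[-0.4781, -0.2379, 0.5000] → [-1.2576, 0.7557, 0.0875, 0.5150, 0.8572, 0.0000]
J4: z=[-0.8508, 0.5112, -0.1219] o=[-0.4217, -0.2717, -0.0360] → [-0.4509, -0.7856, -0.1479, -0.8508, 0.5112, -0.1219]
J5: z=[-0.8508, 0.5112, -0.1219] o=[-0.4739, -0.4912, -0.5919] → [-0.1399, -0.3190, -0.3613, -0.8508, 0.5112, -0.1219]
J6: z=[0.5168, 0.8559, -0.0173] o=[-0.8031, -0.3085, -1.3836] → [0.3606, -0.2208, -0.1539, 0.5168, 0.8559, -0.0173]
q̇ = J⁺·V = [-0.0200, -0.9900, 0.5610, -0.6810, 0.9970, -0.8210]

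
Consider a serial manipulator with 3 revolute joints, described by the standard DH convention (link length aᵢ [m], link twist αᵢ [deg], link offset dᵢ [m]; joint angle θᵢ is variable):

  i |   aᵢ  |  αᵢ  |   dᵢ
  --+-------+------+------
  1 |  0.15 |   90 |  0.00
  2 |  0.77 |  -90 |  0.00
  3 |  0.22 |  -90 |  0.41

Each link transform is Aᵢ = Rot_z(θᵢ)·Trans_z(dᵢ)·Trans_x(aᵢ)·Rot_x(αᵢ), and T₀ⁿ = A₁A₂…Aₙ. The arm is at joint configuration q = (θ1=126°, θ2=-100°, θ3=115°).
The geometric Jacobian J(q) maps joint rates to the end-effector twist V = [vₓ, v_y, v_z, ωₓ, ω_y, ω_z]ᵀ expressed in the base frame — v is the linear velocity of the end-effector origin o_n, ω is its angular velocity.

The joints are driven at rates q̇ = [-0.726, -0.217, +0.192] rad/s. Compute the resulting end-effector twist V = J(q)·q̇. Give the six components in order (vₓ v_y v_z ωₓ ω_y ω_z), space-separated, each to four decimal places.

o_n = [-0.4177, 0.2357, -0.7379]
J₁: ẑ×o_n = [-0.2357, -0.4177, 0.0000], ω = ẑ
J2: z=[0.8090, 0.5878, 0.0000] o=[-0.0882, 0.1214, 0.0000] → [-0.4337, 0.5970, 0.2862, 0.8090, 0.5878, 0.0000]
J3: z=[-0.5789, 0.7967, -0.1736] o=[-0.0096, 0.0132, -0.7583] → [0.0549, 0.0827, 0.1964, -0.5789, 0.7967, -0.1736]
V = J·q̇ = [0.2758, 0.1896, -0.0244, -0.2867, 0.0254, -0.7593]

0.2758 0.1896 -0.0244 -0.2867 0.0254 -0.7593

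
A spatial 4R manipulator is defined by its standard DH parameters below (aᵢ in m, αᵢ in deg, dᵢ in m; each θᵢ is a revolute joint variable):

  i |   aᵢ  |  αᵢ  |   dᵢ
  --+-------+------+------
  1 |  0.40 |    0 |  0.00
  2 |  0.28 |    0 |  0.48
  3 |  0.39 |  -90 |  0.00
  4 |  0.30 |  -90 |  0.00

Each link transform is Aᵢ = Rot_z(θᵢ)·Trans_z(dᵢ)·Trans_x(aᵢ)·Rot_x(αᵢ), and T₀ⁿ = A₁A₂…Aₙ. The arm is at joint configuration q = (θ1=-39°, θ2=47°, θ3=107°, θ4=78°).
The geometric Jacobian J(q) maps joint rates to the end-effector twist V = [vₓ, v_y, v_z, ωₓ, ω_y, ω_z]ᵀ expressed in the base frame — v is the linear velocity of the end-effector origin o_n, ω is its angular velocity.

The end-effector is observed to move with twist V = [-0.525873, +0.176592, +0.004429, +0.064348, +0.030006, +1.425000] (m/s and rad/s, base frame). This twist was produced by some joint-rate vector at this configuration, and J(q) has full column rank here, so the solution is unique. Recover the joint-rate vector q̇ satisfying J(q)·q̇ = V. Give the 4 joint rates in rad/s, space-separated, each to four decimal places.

0.4320 0.6350 0.3580 -0.0710

o_n = [0.3970, 0.1972, 0.1866]
J₁: ẑ×o_n = [-0.1972, 0.3970, 0.0000], ω = ẑ
J2: z=[0.0000, 0.0000, 1.0000] o=[0.3109, -0.2517, 0.0000] → [-0.4490, 0.0861, 0.0000, 0.0000, 0.0000, 1.0000]
J3: z=[0.0000, 0.0000, 1.0000] o=[0.5881, -0.2128, 0.4800] → [-0.4100, -0.1912, 0.0000, 0.0000, 0.0000, 1.0000]
J4: z=[-0.9063, -0.4226, 0.0000] o=[0.4233, 0.1407, 0.4800] → [0.1240, -0.2660, -0.0624, -0.9063, -0.4226, 0.0000]
q̇ = J⁺·V = [0.4320, 0.6350, 0.3580, -0.0710]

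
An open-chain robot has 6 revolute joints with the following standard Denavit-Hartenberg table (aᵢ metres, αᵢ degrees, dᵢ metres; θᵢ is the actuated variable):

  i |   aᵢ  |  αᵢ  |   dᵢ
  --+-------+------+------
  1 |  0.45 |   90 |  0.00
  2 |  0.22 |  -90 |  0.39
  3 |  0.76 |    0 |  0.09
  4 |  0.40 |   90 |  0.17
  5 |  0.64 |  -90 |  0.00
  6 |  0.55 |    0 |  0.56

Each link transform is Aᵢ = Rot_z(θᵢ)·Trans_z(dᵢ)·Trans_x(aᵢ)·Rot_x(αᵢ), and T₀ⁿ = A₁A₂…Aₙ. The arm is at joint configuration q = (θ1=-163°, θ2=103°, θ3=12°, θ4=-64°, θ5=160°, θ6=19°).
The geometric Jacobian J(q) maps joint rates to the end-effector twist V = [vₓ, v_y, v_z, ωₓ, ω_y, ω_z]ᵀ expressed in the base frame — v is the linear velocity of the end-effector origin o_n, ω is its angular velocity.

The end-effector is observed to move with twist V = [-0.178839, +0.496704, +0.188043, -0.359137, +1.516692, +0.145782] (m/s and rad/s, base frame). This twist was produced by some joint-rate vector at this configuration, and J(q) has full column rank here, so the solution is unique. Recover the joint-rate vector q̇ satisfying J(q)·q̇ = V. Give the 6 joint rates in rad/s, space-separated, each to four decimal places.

0.6080 0.8930 -0.8520 0.3430 0.7450 -0.7560

o_n = [-0.0204, -0.6054, 0.5180]
J₁: ẑ×o_n = [0.6054, -0.0204, 0.0000], ω = ẑ
J2: z=[-0.2924, 0.9563, 0.0000] o=[-0.4303, -0.1316, 0.0000] → [0.4953, 0.1514, -0.2535, -0.2924, 0.9563, 0.0000]
J3: z=[0.9318, 0.2849, -0.2250] o=[-0.4970, 0.2559, 0.2144] → [-0.1072, -0.3901, -0.9383, 0.9318, 0.2849, -0.2250]
J4: z=[0.9318, 0.2849, -0.2250] o=[-0.2071, 0.1793, 0.9185] → [-0.2906, 0.3312, -0.7843, 0.9318, 0.2849, -0.2250]
J5: z=[-0.3495, 0.5369, -0.7678] o=[-0.0878, 0.5453, 1.1202] → [-1.2069, -0.2623, 0.3660, -0.3495, 0.5369, -0.7678]
J6: z=[-0.8421, -0.5393, 0.0062] o=[0.1750, 0.1301, 0.7102] → [0.1082, -0.1631, 0.5140, -0.8421, -0.5393, 0.0062]
q̇ = J⁺·V = [0.6080, 0.8930, -0.8520, 0.3430, 0.7450, -0.7560]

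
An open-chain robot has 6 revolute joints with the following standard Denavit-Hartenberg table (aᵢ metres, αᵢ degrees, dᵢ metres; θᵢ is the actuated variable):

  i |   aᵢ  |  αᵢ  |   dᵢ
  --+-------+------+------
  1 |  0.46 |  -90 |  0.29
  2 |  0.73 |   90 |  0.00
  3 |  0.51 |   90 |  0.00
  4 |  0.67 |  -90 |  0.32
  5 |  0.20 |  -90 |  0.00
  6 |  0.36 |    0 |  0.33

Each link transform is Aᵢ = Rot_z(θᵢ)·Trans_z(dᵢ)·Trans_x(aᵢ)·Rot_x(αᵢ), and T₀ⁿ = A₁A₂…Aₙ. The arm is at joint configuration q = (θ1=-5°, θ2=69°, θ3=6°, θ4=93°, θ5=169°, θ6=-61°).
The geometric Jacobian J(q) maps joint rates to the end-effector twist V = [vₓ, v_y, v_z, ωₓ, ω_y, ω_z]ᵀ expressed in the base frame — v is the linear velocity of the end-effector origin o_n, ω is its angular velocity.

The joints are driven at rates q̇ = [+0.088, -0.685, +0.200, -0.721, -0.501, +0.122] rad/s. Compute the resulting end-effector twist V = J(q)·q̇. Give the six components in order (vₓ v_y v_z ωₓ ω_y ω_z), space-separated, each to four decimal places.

0.8124 0.3099 0.1494 0.3414 -0.0646 -0.2462

o_n = [0.9643, -0.6367, -0.5376]
J₁: ẑ×o_n = [0.6367, 0.9643, -0.0000], ω = ẑ
J2: z=[0.0872, 0.9962, 0.0000] o=[0.4582, -0.0401, 0.2900] → [-0.8244, 0.0721, -0.5561, 0.0872, 0.9962, 0.0000]
J3: z=[0.9300, -0.0814, 0.3584] o=[0.7189, -0.0629, -0.3915] → [0.2175, 0.2238, -0.5137, 0.9300, -0.0814, 0.3584]
J4: z=[-0.0494, -0.9940, -0.0976] o=[0.9046, -0.0256, -0.8650] → [-0.3851, 0.0103, 0.0895, -0.0494, -0.9940, -0.0976]
J5: z=[-0.4123, -0.0687, 0.9084] o=[1.4983, -0.4007, -0.6239] → [0.2084, -0.4495, 0.0606, -0.4123, -0.0687, 0.9084]
J6: z=[-0.2220, -0.9595, -0.1734] o=[1.3216, -0.3461, -0.7000] → [-0.2062, 0.0980, -0.2783, -0.2220, -0.9595, -0.1734]
V = J·q̇ = [0.8124, 0.3099, 0.1494, 0.3414, -0.0646, -0.2462]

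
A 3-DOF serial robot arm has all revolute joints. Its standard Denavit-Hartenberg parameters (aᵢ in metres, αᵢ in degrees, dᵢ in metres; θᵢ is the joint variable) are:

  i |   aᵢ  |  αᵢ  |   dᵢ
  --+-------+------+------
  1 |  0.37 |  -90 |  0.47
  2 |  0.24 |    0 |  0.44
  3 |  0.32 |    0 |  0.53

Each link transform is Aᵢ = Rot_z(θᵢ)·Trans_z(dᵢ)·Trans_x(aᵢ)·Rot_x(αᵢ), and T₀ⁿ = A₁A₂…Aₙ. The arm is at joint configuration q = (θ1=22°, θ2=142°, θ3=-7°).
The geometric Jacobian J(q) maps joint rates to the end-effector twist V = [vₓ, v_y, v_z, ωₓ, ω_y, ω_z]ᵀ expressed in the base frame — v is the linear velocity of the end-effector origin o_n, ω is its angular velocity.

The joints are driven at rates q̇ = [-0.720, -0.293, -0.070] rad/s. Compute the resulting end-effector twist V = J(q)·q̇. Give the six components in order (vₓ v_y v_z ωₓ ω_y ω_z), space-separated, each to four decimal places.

0.7516 0.3389 -0.1376 0.1360 -0.3366 -0.7200

o_n = [-0.4055, 0.8824, 0.0960]
J₁: ẑ×o_n = [-0.8824, -0.4055, 0.0000], ω = ẑ
J2: z=[-0.3746, 0.9272, 0.0000] o=[0.3431, 0.1386, 0.4700] → [-0.3468, -0.1401, 0.4154, -0.3746, 0.9272, 0.0000]
J3: z=[-0.3746, 0.9272, 0.0000] o=[0.0029, 0.4757, 0.3222] → [-0.2098, -0.0848, 0.2263, -0.3746, 0.9272, 0.0000]
V = J·q̇ = [0.7516, 0.3389, -0.1376, 0.1360, -0.3366, -0.7200]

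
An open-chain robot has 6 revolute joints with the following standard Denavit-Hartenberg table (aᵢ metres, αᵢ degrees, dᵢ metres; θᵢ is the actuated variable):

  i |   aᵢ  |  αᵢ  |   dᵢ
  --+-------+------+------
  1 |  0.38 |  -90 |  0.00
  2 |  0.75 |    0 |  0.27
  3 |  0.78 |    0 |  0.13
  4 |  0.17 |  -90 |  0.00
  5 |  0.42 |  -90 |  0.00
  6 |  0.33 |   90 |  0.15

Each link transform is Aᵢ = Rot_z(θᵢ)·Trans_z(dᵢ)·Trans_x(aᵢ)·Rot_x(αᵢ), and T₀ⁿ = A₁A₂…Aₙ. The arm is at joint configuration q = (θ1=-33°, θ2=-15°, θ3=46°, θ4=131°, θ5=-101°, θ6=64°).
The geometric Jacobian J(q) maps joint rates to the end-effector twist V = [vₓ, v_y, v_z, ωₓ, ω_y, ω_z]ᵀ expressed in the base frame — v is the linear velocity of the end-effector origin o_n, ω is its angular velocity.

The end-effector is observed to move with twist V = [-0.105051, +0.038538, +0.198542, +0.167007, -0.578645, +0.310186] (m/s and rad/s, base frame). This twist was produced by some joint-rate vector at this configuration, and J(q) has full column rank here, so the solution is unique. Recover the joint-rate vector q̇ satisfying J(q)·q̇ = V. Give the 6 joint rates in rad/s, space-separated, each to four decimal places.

-0.1090 -0.4600 0.6790 -0.5040 0.2580 -0.5730

o_n = [1.9321, -0.0827, -0.5544]
J₁: ẑ×o_n = [0.0827, 1.9321, -0.0000], ω = ẑ
J2: z=[0.5446, 0.8387, 0.0000] o=[0.3187, -0.2070, 0.0000] → [-0.4650, 0.3020, -1.2854, 0.5446, 0.8387, 0.0000]
J3: z=[0.5446, 0.8387, 0.0000] o=[1.0733, -0.3751, 0.1941] → [-0.6278, 0.4077, -0.5610, 0.5446, 0.8387, 0.0000]
J4: z=[0.5446, 0.8387, 0.0000] o=[1.7048, -0.6302, -0.2076] → [-0.2909, 0.1889, 0.1076, 0.5446, 0.8387, 0.0000]
J5: z=[-0.2592, 0.1683, 0.9511] o=[1.5693, -0.5421, -0.2601] → [-0.4865, 0.2688, -0.1801, -0.2592, 0.1683, 0.9511]
J6: z=[-0.6790, 0.6685, -0.3033] o=[1.8577, -0.2379, -0.2354] → [-0.1662, -0.2392, -0.1551, -0.6790, 0.6685, -0.3033]
q̇ = J⁺·V = [-0.1090, -0.4600, 0.6790, -0.5040, 0.2580, -0.5730]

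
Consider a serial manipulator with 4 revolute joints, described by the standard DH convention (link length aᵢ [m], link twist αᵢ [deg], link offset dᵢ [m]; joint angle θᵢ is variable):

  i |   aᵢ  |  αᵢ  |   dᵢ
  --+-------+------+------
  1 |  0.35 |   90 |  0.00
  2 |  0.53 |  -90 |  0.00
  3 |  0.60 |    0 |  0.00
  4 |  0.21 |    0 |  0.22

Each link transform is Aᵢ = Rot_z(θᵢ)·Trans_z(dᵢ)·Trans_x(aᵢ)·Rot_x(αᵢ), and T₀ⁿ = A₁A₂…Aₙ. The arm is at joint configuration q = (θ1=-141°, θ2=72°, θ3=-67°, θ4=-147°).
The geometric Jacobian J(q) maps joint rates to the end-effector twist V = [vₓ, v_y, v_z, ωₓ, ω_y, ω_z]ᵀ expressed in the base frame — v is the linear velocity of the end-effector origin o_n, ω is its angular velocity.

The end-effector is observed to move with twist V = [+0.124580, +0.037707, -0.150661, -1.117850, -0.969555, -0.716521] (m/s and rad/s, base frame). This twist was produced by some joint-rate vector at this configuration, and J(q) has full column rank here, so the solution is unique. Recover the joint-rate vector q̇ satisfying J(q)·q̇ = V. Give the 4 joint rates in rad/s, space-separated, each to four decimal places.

o_n = [-0.5248, 0.1346, 0.6294]
J₁: ẑ×o_n = [-0.1346, -0.5248, 0.0000], ω = ẑ
J2: z=[-0.6293, 0.7771, 0.0000] o=[-0.2720, -0.2203, 0.0000] → [0.4892, 0.3961, -0.0268, -0.6293, 0.7771, 0.0000]
J3: z=[0.7391, 0.5985, 0.3090] o=[-0.3993, -0.3233, 0.5041] → [-0.0665, -0.1315, 0.4136, 0.7391, 0.5985, 0.3090]
J4: z=[0.7391, 0.5985, 0.3090] o=[-0.8032, 0.0603, 0.7270] → [-0.0814, 0.1581, -0.1117, 0.7391, 0.5985, 0.3090]
q̇ = J⁺·V = [-0.2360, -0.0500, -0.6200, -0.9350]

-0.2360 -0.0500 -0.6200 -0.9350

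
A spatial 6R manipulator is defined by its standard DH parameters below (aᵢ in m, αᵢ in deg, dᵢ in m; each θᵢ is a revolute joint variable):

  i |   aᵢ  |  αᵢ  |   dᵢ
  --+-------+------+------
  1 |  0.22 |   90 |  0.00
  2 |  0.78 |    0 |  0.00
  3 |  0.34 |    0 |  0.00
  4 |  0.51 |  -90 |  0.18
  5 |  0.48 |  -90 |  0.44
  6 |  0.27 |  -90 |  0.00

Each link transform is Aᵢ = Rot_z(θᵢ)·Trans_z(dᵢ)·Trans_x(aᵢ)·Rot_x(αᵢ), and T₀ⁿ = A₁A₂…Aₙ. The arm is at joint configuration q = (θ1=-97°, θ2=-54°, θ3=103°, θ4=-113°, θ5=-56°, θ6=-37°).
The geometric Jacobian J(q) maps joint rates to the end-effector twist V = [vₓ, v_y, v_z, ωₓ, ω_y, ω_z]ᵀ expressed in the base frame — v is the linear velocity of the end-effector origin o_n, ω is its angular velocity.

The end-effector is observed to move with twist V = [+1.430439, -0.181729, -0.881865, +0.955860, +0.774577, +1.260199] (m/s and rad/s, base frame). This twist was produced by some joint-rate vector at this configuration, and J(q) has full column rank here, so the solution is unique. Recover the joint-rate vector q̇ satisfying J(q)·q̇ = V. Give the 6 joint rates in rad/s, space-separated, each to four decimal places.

o_n = [-0.9750, -1.7312, -0.9183]
J₁: ẑ×o_n = [1.7312, -0.9750, 0.0000], ω = ẑ
J2: z=[-0.9925, 0.1219, 0.0000] o=[-0.0268, -0.2184, 0.0000] → [-0.1119, -0.9115, 1.6171, -0.9925, 0.1219, 0.0000]
J3: z=[-0.9925, 0.1219, 0.0000] o=[-0.0827, -0.6734, -0.6310] → [-0.0350, -0.2852, 1.1587, -0.9925, 0.1219, 0.0000]
J4: z=[-0.9925, 0.1219, 0.0000] o=[-0.1099, -0.8948, -0.3744] → [-0.0663, -0.5398, 0.9356, -0.9925, 0.1219, 0.0000]
J5: z=[-0.1095, -0.8921, 0.4384] o=[-0.3158, -1.0948, -0.8328] → [0.3553, -0.2983, -0.5183, -0.1095, -0.8921, 0.4384]
J6: z=[0.5107, -0.4289, -0.7451] o=[-0.7733, -1.5556, -0.8812] → [-0.1149, 0.1692, -0.1762, 0.5107, -0.4289, -0.7451]
q̇ = J⁺·V = [0.8480, 0.0220, -0.4430, -0.9450, -0.6150, -0.9150]

0.8480 0.0220 -0.4430 -0.9450 -0.6150 -0.9150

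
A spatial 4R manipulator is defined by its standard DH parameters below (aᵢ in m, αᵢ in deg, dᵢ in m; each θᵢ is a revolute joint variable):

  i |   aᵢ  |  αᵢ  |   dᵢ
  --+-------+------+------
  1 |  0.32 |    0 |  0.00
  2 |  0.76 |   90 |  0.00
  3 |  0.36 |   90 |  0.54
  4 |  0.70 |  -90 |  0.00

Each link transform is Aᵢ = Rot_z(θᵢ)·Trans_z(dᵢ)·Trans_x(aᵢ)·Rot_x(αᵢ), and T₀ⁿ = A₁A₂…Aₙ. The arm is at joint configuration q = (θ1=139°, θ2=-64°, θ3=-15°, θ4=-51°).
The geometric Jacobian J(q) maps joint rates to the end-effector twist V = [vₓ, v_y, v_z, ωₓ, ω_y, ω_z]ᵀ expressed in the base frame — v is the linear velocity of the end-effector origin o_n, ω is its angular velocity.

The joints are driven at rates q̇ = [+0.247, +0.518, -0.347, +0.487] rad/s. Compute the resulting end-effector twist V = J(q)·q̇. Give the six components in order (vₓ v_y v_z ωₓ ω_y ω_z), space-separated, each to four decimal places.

o_n = [0.1515, 1.6920, -0.2072]
J₁: ẑ×o_n = [-1.6920, 0.1515, 0.0000], ω = ẑ
J2: z=[0.0000, 0.0000, 1.0000] o=[-0.2415, 0.2099, 0.0000] → [-1.4820, 0.3930, 0.0000, 0.0000, 0.0000, 1.0000]
J3: z=[0.9659, -0.2588, 0.0000] o=[-0.0448, 0.9440, 0.0000] → [0.0536, 0.2001, 0.7732, 0.9659, -0.2588, 0.0000]
J4: z=[-0.0670, -0.2500, -0.9659] o=[0.5668, 1.1402, -0.0932] → [0.5615, 0.3935, -0.1408, -0.0670, -0.2500, -0.9659]
V = J·q̇ = [-0.9308, 0.3632, -0.3369, -0.3678, -0.0319, 0.2946]

-0.9308 0.3632 -0.3369 -0.3678 -0.0319 0.2946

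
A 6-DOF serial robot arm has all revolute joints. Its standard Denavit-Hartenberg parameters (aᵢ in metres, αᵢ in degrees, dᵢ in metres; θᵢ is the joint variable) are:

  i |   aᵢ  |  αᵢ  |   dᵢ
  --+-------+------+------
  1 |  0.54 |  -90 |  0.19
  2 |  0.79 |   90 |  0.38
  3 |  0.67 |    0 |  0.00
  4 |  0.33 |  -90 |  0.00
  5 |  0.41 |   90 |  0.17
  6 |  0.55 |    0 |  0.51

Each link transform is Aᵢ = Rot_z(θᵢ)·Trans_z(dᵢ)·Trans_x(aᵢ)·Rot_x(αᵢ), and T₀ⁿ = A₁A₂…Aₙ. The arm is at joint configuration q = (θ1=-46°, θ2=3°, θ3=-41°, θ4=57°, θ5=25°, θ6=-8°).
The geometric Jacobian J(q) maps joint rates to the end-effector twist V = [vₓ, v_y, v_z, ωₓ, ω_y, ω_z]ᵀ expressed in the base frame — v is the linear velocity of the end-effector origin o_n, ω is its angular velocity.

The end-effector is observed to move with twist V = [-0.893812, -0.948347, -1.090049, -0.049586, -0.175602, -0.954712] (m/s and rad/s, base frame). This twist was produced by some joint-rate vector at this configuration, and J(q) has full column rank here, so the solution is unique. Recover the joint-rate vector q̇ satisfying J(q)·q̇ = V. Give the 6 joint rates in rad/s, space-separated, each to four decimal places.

0.0110 0.8200 -0.4990 -0.1760 -0.9790 -0.3140

o_n = [2.5004, -1.9859, 0.1113]
J₁: ẑ×o_n = [1.9859, 2.5004, -0.0000], ω = ẑ
J2: z=[0.7193, 0.6947, 0.0000] o=[0.3751, -0.3884, 0.1900] → [-0.0547, 0.0566, -2.6255, 0.7193, 0.6947, 0.0000]
J3: z=[0.0364, -0.0376, 0.9986] o=[1.1965, -0.6920, 0.1487] → [1.2936, 1.3035, 0.0020, 0.0364, -0.0376, 0.9986]
J4: z=[0.0364, -0.0376, 0.9986] o=[1.2311, -1.3606, 0.1222] → [0.6249, 1.2680, 0.0251, 0.0364, -0.0376, 0.9986]
J5: z=[0.5003, 0.8658, 0.0144] o=[1.5166, -1.5252, 0.1056] → [0.0115, 0.0114, -1.0822, 0.5003, 0.8658, 0.0144]
J6: z=[0.3986, -0.2450, 0.8838] o=[1.9168, -1.5570, -0.0837] → [0.3313, 0.4381, -0.0279, 0.3986, -0.2450, 0.8838]
q̇ = J⁺·V = [0.0110, 0.8200, -0.4990, -0.1760, -0.9790, -0.3140]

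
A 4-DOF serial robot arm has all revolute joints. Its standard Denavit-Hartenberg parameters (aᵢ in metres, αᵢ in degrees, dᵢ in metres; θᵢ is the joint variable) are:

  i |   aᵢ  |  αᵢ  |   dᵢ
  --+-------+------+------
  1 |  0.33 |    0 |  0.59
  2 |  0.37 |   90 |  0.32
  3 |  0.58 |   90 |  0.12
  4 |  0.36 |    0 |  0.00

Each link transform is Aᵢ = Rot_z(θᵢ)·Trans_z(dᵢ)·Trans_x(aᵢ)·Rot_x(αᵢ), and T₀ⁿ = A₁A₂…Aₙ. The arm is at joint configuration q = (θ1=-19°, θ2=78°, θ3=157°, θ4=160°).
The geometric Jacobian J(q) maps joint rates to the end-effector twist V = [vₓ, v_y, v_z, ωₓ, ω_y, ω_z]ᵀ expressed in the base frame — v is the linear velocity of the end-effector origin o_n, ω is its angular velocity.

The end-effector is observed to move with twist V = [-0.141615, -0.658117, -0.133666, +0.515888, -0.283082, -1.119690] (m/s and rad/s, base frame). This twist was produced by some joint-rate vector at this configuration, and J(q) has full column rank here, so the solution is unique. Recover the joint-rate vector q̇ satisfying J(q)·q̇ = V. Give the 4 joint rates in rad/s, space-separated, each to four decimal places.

o_n = [0.5964, -0.1062, 1.0044]
J₁: ẑ×o_n = [0.1062, 0.5964, -0.0000], ω = ẑ
J2: z=[0.0000, 0.0000, 1.0000] o=[0.3120, -0.1074, 0.5900] → [-0.0012, 0.2844, 0.0000, 0.0000, 0.0000, 1.0000]
J3: z=[0.8572, -0.5150, 0.0000] o=[0.5026, 0.2097, 0.9100] → [-0.0486, -0.0810, -0.2225, 0.8572, -0.5150, 0.0000]
J4: z=[0.2012, 0.3349, 0.9205] o=[0.3305, -0.3097, 1.1366] → [-0.2316, 0.2714, -0.0481, 0.2012, 0.3349, 0.9205]
q̇ = J⁺·V = [-0.9380, -0.2360, 0.5880, 0.0590]

-0.9380 -0.2360 0.5880 0.0590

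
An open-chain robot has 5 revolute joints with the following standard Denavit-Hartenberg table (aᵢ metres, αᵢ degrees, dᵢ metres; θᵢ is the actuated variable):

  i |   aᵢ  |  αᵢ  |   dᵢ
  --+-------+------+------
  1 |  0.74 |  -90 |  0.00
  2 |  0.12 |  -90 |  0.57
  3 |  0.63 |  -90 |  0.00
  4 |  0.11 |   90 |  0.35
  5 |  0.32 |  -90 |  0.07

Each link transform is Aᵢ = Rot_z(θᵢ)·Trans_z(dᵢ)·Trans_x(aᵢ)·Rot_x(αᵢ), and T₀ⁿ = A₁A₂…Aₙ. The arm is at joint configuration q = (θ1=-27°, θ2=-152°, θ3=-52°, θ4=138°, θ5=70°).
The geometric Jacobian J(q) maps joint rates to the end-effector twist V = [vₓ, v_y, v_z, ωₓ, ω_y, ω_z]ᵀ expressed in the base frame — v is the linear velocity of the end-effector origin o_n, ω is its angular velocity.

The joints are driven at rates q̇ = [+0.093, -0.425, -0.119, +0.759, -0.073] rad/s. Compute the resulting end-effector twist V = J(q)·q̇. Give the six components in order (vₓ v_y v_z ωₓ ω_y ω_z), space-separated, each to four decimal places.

o_n = [0.0902, 0.5985, 0.2700]
J₁: ẑ×o_n = [-0.5985, 0.0902, 0.0000], ω = ẑ
J2: z=[0.4540, 0.8910, 0.0000] o=[0.6593, -0.3360, 0.0000] → [0.2406, -0.1226, 0.9313, 0.4540, 0.8910, 0.0000]
J3: z=[0.4183, -0.2131, 0.8829] o=[0.8237, 0.2200, 0.0563] → [-0.3797, -0.7370, 0.0020, 0.4183, -0.2131, 0.8829]
J4: z=[-0.8994, -0.2327, 0.3699] o=[0.7440, 0.8178, 0.2384] → [0.0738, -0.2135, 0.0452, -0.8994, -0.2327, 0.3699]
J5: z=[-0.3956, 0.7933, -0.4628] o=[0.4087, 0.6745, 0.2793] → [-0.0426, 0.1437, 0.2827, -0.3956, 0.7933, -0.4628]
V = J·q̇ = [-0.0536, -0.0243, -0.3824, -0.8965, -0.5878, 0.3025]

-0.0536 -0.0243 -0.3824 -0.8965 -0.5878 0.3025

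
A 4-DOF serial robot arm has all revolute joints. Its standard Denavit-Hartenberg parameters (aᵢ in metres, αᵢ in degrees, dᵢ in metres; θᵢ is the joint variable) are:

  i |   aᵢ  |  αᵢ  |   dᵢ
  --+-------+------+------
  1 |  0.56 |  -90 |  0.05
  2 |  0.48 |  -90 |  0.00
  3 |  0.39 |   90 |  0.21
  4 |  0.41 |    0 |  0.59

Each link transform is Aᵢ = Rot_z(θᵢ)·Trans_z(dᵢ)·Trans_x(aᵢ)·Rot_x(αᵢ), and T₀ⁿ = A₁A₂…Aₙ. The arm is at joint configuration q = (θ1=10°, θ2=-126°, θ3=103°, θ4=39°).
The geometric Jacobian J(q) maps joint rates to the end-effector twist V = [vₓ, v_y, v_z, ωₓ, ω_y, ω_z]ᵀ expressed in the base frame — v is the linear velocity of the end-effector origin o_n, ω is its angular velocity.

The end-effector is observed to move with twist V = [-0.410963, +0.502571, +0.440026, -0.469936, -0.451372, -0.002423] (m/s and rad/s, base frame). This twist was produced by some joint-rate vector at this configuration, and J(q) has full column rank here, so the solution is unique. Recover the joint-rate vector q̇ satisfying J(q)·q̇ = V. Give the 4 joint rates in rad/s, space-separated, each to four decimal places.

o_n = [0.5490, -0.7391, 1.0495]
J₁: ẑ×o_n = [0.7391, 0.5490, -0.0000], ω = ẑ
J2: z=[-0.1736, 0.9848, 0.0000] o=[0.5515, 0.0972, 0.0500] → [0.9844, 0.1736, 0.1477, -0.1736, 0.9848, 0.0000]
J3: z=[0.7967, 0.1405, 0.5878] o=[0.2736, 0.0483, 0.4383] → [0.5487, -0.3251, -0.6660, 0.7967, 0.1405, 0.5878]
J4: z=[-0.5250, -0.3210, 0.7883] o=[0.5577, -0.2875, 0.4908] → [0.1766, 0.2864, 0.2342, -0.5250, -0.3210, 0.7883]
q̇ = J⁺·V = [0.6750, -0.4160, -0.8360, -0.2360]

0.6750 -0.4160 -0.8360 -0.2360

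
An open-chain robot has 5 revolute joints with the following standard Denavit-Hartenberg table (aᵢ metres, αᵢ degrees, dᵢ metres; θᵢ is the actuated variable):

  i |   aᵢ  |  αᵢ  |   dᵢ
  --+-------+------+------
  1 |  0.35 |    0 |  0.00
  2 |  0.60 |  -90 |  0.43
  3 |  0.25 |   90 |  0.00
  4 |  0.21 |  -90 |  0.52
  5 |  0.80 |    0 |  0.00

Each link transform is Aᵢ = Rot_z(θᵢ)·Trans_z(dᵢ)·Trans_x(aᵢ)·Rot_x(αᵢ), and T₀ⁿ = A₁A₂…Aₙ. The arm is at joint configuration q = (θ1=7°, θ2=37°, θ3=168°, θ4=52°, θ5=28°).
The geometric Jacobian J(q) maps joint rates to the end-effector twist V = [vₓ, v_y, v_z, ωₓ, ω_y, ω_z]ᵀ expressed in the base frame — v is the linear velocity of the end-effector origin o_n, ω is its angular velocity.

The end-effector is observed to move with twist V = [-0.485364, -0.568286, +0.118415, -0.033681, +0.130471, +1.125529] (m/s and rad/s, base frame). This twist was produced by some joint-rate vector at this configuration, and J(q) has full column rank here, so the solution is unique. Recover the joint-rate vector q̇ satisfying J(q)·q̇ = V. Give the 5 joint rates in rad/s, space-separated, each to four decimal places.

0.3760 0.8080 0.0760 0.0710 0.0670

o_n = [-0.2739, 0.4465, 0.1195]
J₁: ẑ×o_n = [-0.4465, -0.2739, 0.0000], ω = ẑ
J2: z=[0.0000, 0.0000, 1.0000] o=[0.3474, 0.0427, 0.0000] → [-0.4039, -0.6213, 0.0000, 0.0000, 0.0000, 1.0000]
J3: z=[-0.6947, 0.7193, 0.0000] o=[0.7790, 0.4594, 0.4300] → [-0.2234, -0.2157, 0.7663, -0.6947, 0.7193, 0.0000]
J4: z=[0.1496, 0.1444, -0.9781] o=[0.6031, 0.2896, 0.3780] → [0.1162, 0.8965, 0.1501, 0.1496, 0.1444, -0.9781]
J5: z=[0.1268, 0.9783, 0.1638] o=[0.4749, 0.3959, -0.1575] → [0.2626, -0.1578, 0.7390, 0.1268, 0.9783, 0.1638]
q̇ = J⁺·V = [0.3760, 0.8080, 0.0760, 0.0710, 0.0670]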